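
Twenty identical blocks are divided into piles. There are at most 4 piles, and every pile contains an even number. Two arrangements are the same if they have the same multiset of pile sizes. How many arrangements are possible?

Enumerating:
20
18,2
16,4
16,2,2
14,6
14,4,2
14,2,2,2
12,8
12,6,2
12,4,4
12,4,2,2
10,10
10,8,2
10,6,4
10,6,2,2
10,4,4,2
8,8,4
8,8,2,2
8,6,6
8,6,4,2
8,4,4,4
6,6,6,2
6,6,4,4

23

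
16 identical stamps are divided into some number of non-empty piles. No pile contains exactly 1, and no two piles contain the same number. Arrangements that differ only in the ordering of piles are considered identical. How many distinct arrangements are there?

17

The partitions of 16 that satisfy the conditions:
16
14 + 2
13 + 3
12 + 4
11 + 5
11 + 3 + 2
10 + 6
10 + 4 + 2
9 + 7
9 + 5 + 2
9 + 4 + 3
8 + 6 + 2
8 + 5 + 3
7 + 6 + 3
7 + 5 + 4
7 + 4 + 3 + 2
6 + 5 + 3 + 2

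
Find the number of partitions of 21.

792

Enumerating by decreasing first part gives 792 partitions in all.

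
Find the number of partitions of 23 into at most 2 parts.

Enumerating:
23
22, 1
21, 2
20, 3
19, 4
18, 5
17, 6
16, 7
15, 8
14, 9
13, 10
12, 11

12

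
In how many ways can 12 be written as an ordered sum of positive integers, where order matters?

The number of compositions of n is 2^(n−1); here 2^11 = 2048.

2048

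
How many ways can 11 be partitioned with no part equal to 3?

34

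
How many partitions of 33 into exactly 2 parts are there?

16

Enumerating:
32, 1
31, 2
30, 3
29, 4
28, 5
27, 6
26, 7
25, 8
24, 9
23, 10
22, 11
21, 12
20, 13
19, 14
18, 15
17, 16
Counting gives 16.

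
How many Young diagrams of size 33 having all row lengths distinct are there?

Enumerating by decreasing first part gives 448 partitions in all.

448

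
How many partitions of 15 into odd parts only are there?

A partial list (first 12 by largest part):
15
13+1+1
11+3+1
11+1+1+1+1
9+5+1
9+3+3
9+3+1+1+1
9+1+1+1+1+1+1
7+7+1
7+5+3
7+5+1+1+1
7+3+3+1+1
…and 15 more, for 27 total.

27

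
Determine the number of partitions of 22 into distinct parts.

89

There are 89 such partitions.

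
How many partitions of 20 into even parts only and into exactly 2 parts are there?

5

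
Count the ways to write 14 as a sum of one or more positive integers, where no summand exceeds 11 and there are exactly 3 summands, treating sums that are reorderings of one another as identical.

15

Listing the qualifying partitions of 14:
1,2,11
1,3,10
2,2,10
1,4,9
2,3,9
1,5,8
2,4,8
3,3,8
1,6,7
2,5,7
3,4,7
2,6,6
3,5,6
4,4,6
4,5,5
Counting gives 15.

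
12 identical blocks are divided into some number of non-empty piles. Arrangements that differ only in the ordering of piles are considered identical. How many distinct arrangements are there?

77

Enumerating by decreasing first part gives 77 partitions in all.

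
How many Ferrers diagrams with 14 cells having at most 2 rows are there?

8

They are:
14
13, 1
12, 2
11, 3
10, 4
9, 5
8, 6
7, 7
That's 8 in total.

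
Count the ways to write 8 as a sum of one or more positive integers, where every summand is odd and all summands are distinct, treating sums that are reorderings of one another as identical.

The partitions of 8 that satisfy the conditions:
7, 1
5, 3
Counting gives 2.

2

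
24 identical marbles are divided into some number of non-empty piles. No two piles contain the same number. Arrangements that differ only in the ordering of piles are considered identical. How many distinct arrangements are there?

122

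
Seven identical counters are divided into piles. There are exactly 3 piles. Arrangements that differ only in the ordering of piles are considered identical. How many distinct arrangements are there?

4

Enumerating:
1+1+5
1+2+4
1+3+3
2+2+3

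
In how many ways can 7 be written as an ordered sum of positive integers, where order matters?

64

The number of compositions of n is 2^(n−1); here 2^6 = 64.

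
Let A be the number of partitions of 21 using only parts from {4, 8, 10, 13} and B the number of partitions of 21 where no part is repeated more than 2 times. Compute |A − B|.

241

Partitions of 21 using only parts from {4, 8, 10, 13}: 2.
Partitions of 21 where no part is repeated more than 2 times: 243.
|2 − 243| = 241.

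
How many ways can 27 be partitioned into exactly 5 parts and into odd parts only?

37

There are too many to list fully; the first 12 (by largest part) are:
23+1+1+1+1
21+3+1+1+1
19+5+1+1+1
19+3+3+1+1
17+7+1+1+1
17+5+3+1+1
17+3+3+3+1
15+9+1+1+1
15+7+3+1+1
15+5+5+1+1
15+5+3+3+1
15+3+3+3+3
…and 25 more, for 37 total.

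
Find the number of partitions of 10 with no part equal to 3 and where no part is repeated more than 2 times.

14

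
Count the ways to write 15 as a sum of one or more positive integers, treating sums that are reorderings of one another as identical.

176

There are 176 such partitions.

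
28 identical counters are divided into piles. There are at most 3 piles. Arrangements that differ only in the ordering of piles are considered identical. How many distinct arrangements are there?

Enumerating by decreasing first part gives 80 partitions in all.

80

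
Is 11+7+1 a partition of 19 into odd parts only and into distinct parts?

Yes

The parts sum to 19, and the condition 'every summand is odd' holds; the condition 'all summands are distinct' holds.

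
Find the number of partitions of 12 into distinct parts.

15

Enumerating:
12
1,11
2,10
3,9
1,2,9
4,8
1,3,8
5,7
1,4,7
2,3,7
1,5,6
2,4,6
1,2,3,6
3,4,5
1,2,4,5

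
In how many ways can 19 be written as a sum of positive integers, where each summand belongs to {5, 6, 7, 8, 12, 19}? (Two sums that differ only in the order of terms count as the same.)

They are:
19
7,12
5,6,8
5,7,7
6,6,7
That's 5 in total.

5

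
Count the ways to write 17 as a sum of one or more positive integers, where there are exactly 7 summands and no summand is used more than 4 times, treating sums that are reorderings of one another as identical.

A partial list (first 12 by largest part):
9,2,2,1,1,1,1
8,3,2,1,1,1,1
8,2,2,2,1,1,1
7,4,2,1,1,1,1
7,3,3,1,1,1,1
7,3,2,2,1,1,1
7,2,2,2,2,1,1
6,5,2,1,1,1,1
6,4,3,1,1,1,1
6,4,2,2,1,1,1
6,3,3,2,1,1,1
6,3,2,2,2,1,1
…and 16 more, for 28 total.

28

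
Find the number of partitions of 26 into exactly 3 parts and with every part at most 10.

4

They are:
10+10+6
10+9+7
10+8+8
9+9+8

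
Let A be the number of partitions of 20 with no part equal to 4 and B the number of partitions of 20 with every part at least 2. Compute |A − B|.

259

Partitions of 20 with no part equal to 4: 396.
Partitions of 20 with every part at least 2: 137.
|396 − 137| = 259.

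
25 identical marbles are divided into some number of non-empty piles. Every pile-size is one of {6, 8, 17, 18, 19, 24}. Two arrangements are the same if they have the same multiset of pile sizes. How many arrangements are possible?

Listing the qualifying partitions of 25:
19,6
17,8
That's 2 in total.

2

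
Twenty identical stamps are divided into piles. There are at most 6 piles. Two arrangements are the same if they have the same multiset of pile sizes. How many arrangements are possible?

282

Enumerating by decreasing first part gives 282 partitions in all.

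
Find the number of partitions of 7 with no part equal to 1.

Listing the qualifying partitions of 7:
7
5+2
4+3
3+2+2

4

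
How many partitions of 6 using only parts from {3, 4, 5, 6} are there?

2

Listing the qualifying partitions of 6:
6
3 + 3
That's 2 in total.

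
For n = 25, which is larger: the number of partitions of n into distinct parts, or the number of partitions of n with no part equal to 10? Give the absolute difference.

Partitions of 25 into distinct parts: 142.
Partitions of 25 with no part equal to 10: 1782.
|142 − 1782| = 1640.

1640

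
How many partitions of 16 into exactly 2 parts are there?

They are:
15,1
14,2
13,3
12,4
11,5
10,6
9,7
8,8
That's 8 in total.

8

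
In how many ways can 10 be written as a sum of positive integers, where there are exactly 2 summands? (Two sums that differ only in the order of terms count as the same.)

5

They are:
1+9
2+8
3+7
4+6
5+5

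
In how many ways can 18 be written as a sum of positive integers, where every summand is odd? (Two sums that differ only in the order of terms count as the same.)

46

A partial list (first 12 by largest part):
17,1
15,3
15,1,1,1
13,5
13,3,1,1
13,1,1,1,1,1
11,7
11,5,1,1
11,3,3,1
11,3,1,1,1,1
11,1,1,1,1,1,1,1
9,9
…and 34 more, for 46 total.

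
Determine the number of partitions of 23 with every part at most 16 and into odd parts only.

A full systematic count gives 96.

96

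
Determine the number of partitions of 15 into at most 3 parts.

27

There are too many to list fully; the first 12 (by largest part) are:
15
14 + 1
13 + 2
13 + 1 + 1
12 + 3
12 + 2 + 1
11 + 4
11 + 3 + 1
11 + 2 + 2
10 + 5
10 + 4 + 1
10 + 3 + 2
…and 15 more, for 27 total.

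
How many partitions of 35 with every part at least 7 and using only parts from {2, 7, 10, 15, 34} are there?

2

The partitions of 35 that satisfy the conditions:
15, 10, 10
7, 7, 7, 7, 7
That's 2 in total.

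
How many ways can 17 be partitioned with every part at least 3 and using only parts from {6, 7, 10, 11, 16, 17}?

3

The partitions of 17 that satisfy the conditions:
17
11+6
10+7
Counting gives 3.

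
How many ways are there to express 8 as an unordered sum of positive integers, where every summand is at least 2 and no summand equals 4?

They are:
8
6 + 2
5 + 3
3 + 3 + 2
2 + 2 + 2 + 2

5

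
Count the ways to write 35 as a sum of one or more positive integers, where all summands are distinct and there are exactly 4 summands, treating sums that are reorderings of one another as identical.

Counting exhaustively, 185 partitions satisfy the conditions.

185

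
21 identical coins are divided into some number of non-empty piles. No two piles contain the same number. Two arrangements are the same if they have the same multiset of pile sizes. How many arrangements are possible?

76

Counting exhaustively, 76 partitions satisfy the conditions.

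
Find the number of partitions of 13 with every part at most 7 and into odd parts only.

14

They are:
7, 5, 1
7, 3, 3
7, 3, 1, 1, 1
7, 1, 1, 1, 1, 1, 1
5, 5, 3
5, 5, 1, 1, 1
5, 3, 3, 1, 1
5, 3, 1, 1, 1, 1, 1
5, 1, 1, 1, 1, 1, 1, 1, 1
3, 3, 3, 3, 1
3, 3, 3, 1, 1, 1, 1
3, 3, 1, 1, 1, 1, 1, 1, 1
3, 1, 1, 1, 1, 1, 1, 1, 1, 1, 1
1, 1, 1, 1, 1, 1, 1, 1, 1, 1, 1, 1, 1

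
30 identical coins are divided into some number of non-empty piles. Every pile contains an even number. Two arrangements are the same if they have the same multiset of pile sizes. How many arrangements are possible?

176

Counting exhaustively, 176 partitions satisfy the conditions.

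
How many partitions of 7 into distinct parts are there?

5

Enumerating:
7
6 + 1
5 + 2
4 + 3
4 + 2 + 1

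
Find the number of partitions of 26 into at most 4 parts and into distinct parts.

Enumerating by decreasing first part gives 121 partitions in all.

121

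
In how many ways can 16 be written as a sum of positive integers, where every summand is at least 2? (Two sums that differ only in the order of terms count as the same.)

55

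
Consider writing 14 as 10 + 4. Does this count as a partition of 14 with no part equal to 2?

The parts sum to 14, and the condition 'no summand equals 2' holds.

Yes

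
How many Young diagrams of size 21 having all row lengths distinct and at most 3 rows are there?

38

A partial list (first 12 by largest part):
21
20,1
19,2
18,3
18,2,1
17,4
17,3,1
16,5
16,4,1
16,3,2
15,6
15,5,1
…and 26 more, for 38 total.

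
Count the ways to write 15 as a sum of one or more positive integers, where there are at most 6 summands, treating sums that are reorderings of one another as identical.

Direct enumeration gives 110 partitions.

110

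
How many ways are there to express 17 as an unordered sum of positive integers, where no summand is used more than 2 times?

108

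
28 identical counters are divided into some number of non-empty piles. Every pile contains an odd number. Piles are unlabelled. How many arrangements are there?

There are 222 such partitions.

222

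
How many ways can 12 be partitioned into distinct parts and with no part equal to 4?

10

The partitions of 12 that satisfy the conditions:
12
11, 1
10, 2
9, 3
9, 2, 1
8, 3, 1
7, 5
7, 3, 2
6, 5, 1
6, 3, 2, 1
That's 10 in total.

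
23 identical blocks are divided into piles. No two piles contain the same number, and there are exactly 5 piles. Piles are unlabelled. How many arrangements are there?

18

Listing the qualifying partitions of 23:
13+4+3+2+1
12+5+3+2+1
11+6+3+2+1
11+5+4+2+1
10+7+3+2+1
10+6+4+2+1
10+5+4+3+1
9+8+3+2+1
9+7+4+2+1
9+6+5+2+1
9+6+4+3+1
9+5+4+3+2
8+7+5+2+1
8+7+4+3+1
8+6+5+3+1
8+6+4+3+2
7+6+5+4+1
7+6+5+3+2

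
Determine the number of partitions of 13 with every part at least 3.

10

Enumerating:
13
10,3
9,4
8,5
7,6
7,3,3
6,4,3
5,5,3
5,4,4
4,3,3,3
That's 10 in total.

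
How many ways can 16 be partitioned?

231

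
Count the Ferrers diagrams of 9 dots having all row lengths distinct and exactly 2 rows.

Listing the qualifying partitions of 9:
1, 8
2, 7
3, 6
4, 5
That's 4 in total.

4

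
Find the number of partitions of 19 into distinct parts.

54

A partial list (first 12 by largest part):
19
18+1
17+2
16+3
16+2+1
15+4
15+3+1
14+5
14+4+1
14+3+2
13+6
13+5+1
…and 42 more, for 54 total.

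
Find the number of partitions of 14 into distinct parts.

22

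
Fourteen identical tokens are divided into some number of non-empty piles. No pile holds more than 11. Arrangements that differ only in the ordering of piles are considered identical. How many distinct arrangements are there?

Direct enumeration gives 131 partitions.

131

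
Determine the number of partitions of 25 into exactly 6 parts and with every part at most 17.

There are 231 such partitions.

231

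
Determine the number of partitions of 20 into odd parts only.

64

There are too many to list fully; the first 12 (by largest part) are:
19, 1
17, 3
17, 1, 1, 1
15, 5
15, 3, 1, 1
15, 1, 1, 1, 1, 1
13, 7
13, 5, 1, 1
13, 3, 3, 1
13, 3, 1, 1, 1, 1
13, 1, 1, 1, 1, 1, 1, 1
11, 9
…and 52 more, for 64 total.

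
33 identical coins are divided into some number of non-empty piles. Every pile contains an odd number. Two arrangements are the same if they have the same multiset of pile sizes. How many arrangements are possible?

448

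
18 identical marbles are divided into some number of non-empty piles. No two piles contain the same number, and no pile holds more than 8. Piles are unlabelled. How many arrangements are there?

14

They are:
8, 7, 3
8, 7, 2, 1
8, 6, 4
8, 6, 3, 1
8, 5, 4, 1
8, 5, 3, 2
8, 4, 3, 2, 1
7, 6, 5
7, 6, 4, 1
7, 6, 3, 2
7, 5, 4, 2
7, 5, 3, 2, 1
6, 5, 4, 3
6, 5, 4, 2, 1
That's 14 in total.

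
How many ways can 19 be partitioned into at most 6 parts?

235

Systematic enumeration (by largest part, then next-largest, …) yields 235.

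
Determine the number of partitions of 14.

135

Enumerating by decreasing first part gives 135 partitions in all.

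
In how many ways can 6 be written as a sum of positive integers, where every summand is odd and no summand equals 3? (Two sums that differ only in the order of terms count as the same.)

The partitions of 6 that satisfy the conditions:
5,1
1,1,1,1,1,1
Counting gives 2.

2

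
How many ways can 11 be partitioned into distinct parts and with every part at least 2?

7

The partitions of 11 that satisfy the conditions:
11
9 + 2
8 + 3
7 + 4
6 + 5
6 + 3 + 2
5 + 4 + 2
That's 7 in total.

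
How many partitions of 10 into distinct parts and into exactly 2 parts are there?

Listing the qualifying partitions of 10:
9+1
8+2
7+3
6+4

4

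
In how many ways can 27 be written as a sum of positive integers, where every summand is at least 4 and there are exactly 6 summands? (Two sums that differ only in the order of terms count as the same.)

Enumerating:
4, 4, 4, 4, 4, 7
4, 4, 4, 4, 5, 6
4, 4, 4, 5, 5, 5
Counting gives 3.

3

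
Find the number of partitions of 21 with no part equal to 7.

There are 657 such partitions.

657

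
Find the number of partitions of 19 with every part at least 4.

18

Enumerating:
19
15+4
14+5
13+6
12+7
11+8
11+4+4
10+9
10+5+4
9+6+4
9+5+5
8+7+4
8+6+5
7+7+5
7+6+6
7+4+4+4
6+5+4+4
5+5+5+4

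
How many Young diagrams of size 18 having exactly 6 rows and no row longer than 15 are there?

A partial list (first 12 by largest part):
13, 1, 1, 1, 1, 1
12, 2, 1, 1, 1, 1
11, 3, 1, 1, 1, 1
11, 2, 2, 1, 1, 1
10, 4, 1, 1, 1, 1
10, 3, 2, 1, 1, 1
10, 2, 2, 2, 1, 1
9, 5, 1, 1, 1, 1
9, 4, 2, 1, 1, 1
9, 3, 3, 1, 1, 1
9, 3, 2, 2, 1, 1
9, 2, 2, 2, 2, 1
…and 46 more, for 58 total.

58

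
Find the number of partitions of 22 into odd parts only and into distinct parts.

Enumerating:
21+1
19+3
17+5
15+7
13+9
13+5+3+1
11+7+3+1
9+7+5+1
Counting gives 8.

8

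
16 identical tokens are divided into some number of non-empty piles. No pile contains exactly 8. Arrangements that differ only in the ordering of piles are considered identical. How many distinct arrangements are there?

209

Direct enumeration gives 209 partitions.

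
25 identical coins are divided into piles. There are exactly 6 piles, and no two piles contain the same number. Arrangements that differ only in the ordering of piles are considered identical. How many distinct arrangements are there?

5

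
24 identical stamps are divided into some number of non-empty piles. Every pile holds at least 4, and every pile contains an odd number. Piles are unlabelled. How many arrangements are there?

6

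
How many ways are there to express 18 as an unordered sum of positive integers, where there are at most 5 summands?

Enumerating by decreasing first part gives 141 partitions in all.

141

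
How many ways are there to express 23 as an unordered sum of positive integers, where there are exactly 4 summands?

There are 94 such partitions.

94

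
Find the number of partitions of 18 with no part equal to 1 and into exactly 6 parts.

11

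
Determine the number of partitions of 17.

297

A full systematic count gives 297.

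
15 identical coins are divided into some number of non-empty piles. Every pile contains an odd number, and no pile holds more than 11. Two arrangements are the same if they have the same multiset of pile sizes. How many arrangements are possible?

25

Listing the qualifying partitions of 15:
11+3+1
11+1+1+1+1
9+5+1
9+3+3
9+3+1+1+1
9+1+1+1+1+1+1
7+7+1
7+5+3
7+5+1+1+1
7+3+3+1+1
7+3+1+1+1+1+1
7+1+1+1+1+1+1+1+1
5+5+5
5+5+3+1+1
5+5+1+1+1+1+1
5+3+3+3+1
5+3+3+1+1+1+1
5+3+1+1+1+1+1+1+1
5+1+1+1+1+1+1+1+1+1+1
3+3+3+3+3
3+3+3+3+1+1+1
3+3+3+1+1+1+1+1+1
3+3+1+1+1+1+1+1+1+1+1
3+1+1+1+1+1+1+1+1+1+1+1+1
1+1+1+1+1+1+1+1+1+1+1+1+1+1+1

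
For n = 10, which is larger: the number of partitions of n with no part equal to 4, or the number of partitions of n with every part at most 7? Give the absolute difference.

7

Partitions of 10 with no part equal to 4: 31.
Partitions of 10 with every part at most 7: 38.
|31 − 38| = 7.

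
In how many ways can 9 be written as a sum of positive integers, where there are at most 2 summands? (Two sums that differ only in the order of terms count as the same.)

They are:
9
1,8
2,7
3,6
4,5

5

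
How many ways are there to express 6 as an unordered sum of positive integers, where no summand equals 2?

6

Listing the qualifying partitions of 6:
6
1,5
1,1,4
3,3
1,1,1,3
1,1,1,1,1,1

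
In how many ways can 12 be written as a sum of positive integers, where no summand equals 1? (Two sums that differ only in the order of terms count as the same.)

21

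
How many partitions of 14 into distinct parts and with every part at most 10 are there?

They are:
10 + 4
10 + 3 + 1
9 + 5
9 + 4 + 1
9 + 3 + 2
8 + 6
8 + 5 + 1
8 + 4 + 2
8 + 3 + 2 + 1
7 + 6 + 1
7 + 5 + 2
7 + 4 + 3
7 + 4 + 2 + 1
6 + 5 + 3
6 + 5 + 2 + 1
6 + 4 + 3 + 1
5 + 4 + 3 + 2

17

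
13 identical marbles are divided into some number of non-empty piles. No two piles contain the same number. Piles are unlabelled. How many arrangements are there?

18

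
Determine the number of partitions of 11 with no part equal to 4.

A partial list (first 12 by largest part):
11
10, 1
9, 2
9, 1, 1
8, 3
8, 2, 1
8, 1, 1, 1
7, 3, 1
7, 2, 2
7, 2, 1, 1
7, 1, 1, 1, 1
6, 5
…and 29 more, for 41 total.

41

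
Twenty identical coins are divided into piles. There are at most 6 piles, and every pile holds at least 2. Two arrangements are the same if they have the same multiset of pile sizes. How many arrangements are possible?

Direct enumeration gives 118 partitions.

118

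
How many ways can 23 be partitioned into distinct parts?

Systematic enumeration (by largest part, then next-largest, …) yields 104.

104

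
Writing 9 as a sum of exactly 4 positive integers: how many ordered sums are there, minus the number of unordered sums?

Compositions: C(8,3) = 56.
Partitions of 9 into exactly 4 parts: 6.
Difference: 56 − 6 = 50.

50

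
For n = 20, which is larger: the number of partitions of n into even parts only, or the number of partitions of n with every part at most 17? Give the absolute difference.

Partitions of 20 into even parts only: 42.
Partitions of 20 with every part at most 17: 623.
|42 − 623| = 581.

581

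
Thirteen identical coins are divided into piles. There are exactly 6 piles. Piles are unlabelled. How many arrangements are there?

Listing the qualifying partitions of 13:
8 + 1 + 1 + 1 + 1 + 1
7 + 2 + 1 + 1 + 1 + 1
6 + 3 + 1 + 1 + 1 + 1
6 + 2 + 2 + 1 + 1 + 1
5 + 4 + 1 + 1 + 1 + 1
5 + 3 + 2 + 1 + 1 + 1
5 + 2 + 2 + 2 + 1 + 1
4 + 4 + 2 + 1 + 1 + 1
4 + 3 + 3 + 1 + 1 + 1
4 + 3 + 2 + 2 + 1 + 1
4 + 2 + 2 + 2 + 2 + 1
3 + 3 + 3 + 2 + 1 + 1
3 + 3 + 2 + 2 + 2 + 1
3 + 2 + 2 + 2 + 2 + 2
That's 14 in total.

14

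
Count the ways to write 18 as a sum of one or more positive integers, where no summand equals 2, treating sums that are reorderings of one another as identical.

Counting exhaustively, 154 partitions satisfy the conditions.

154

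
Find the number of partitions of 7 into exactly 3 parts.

They are:
1 + 1 + 5
1 + 2 + 4
1 + 3 + 3
2 + 2 + 3

4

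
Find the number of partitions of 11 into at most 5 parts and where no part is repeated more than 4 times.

37

A partial list (first 12 by largest part):
11
10,1
9,2
9,1,1
8,3
8,2,1
8,1,1,1
7,4
7,3,1
7,2,2
7,2,1,1
7,1,1,1,1
…and 25 more, for 37 total.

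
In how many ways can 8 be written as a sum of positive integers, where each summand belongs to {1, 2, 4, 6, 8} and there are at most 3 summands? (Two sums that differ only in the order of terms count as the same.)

They are:
8
6,2
6,1,1
4,4
4,2,2

5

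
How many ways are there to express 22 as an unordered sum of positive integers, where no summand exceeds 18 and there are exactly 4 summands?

83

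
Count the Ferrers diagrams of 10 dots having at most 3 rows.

14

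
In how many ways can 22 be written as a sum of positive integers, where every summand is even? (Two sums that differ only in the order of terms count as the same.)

56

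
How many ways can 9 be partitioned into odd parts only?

8

They are:
9
7, 1, 1
5, 3, 1
5, 1, 1, 1, 1
3, 3, 3
3, 3, 1, 1, 1
3, 1, 1, 1, 1, 1, 1
1, 1, 1, 1, 1, 1, 1, 1, 1
Counting gives 8.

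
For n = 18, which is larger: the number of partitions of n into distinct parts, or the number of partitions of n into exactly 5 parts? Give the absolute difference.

11

Partitions of 18 into distinct parts: 46.
Partitions of 18 into exactly 5 parts: 57.
|46 − 57| = 11.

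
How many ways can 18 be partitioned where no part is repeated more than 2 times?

135

There are 135 such partitions.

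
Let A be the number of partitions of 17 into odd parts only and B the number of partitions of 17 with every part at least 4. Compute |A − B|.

26

Partitions of 17 into odd parts only: 38.
Partitions of 17 with every part at least 4: 12.
|38 − 12| = 26.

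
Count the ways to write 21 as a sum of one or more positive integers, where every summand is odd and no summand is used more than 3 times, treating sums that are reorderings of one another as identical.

There are too many to list fully; the first 12 (by largest part) are:
21
19, 1, 1
17, 3, 1
15, 5, 1
15, 3, 3
15, 3, 1, 1, 1
13, 7, 1
13, 5, 3
13, 5, 1, 1, 1
13, 3, 3, 1, 1
11, 9, 1
11, 7, 3
…and 20 more, for 32 total.

32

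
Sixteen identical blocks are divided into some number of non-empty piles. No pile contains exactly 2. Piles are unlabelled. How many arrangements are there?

There are 96 such partitions.

96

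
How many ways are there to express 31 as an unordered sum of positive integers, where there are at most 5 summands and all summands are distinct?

Systematic enumeration (by largest part, then next-largest, …) yields 302.

302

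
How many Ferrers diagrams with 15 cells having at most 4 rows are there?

There are too many to list fully; the first 12 (by largest part) are:
15
14+1
13+2
13+1+1
12+3
12+2+1
12+1+1+1
11+4
11+3+1
11+2+2
11+2+1+1
10+5
…and 42 more, for 54 total.

54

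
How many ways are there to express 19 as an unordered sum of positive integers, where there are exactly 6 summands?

71

A full systematic count gives 71.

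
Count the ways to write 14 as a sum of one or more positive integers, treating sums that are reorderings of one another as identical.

Direct enumeration gives 135 partitions.

135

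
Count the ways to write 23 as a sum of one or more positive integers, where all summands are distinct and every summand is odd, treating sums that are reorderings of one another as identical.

9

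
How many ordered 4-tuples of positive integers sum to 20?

Place 3 bars in the 19 internal gaps of a row of 20 dots: C(19,3) = 969.

969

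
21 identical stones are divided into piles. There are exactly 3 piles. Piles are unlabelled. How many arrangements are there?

37

There are too many to list fully; the first 12 (by largest part) are:
19, 1, 1
18, 2, 1
17, 3, 1
17, 2, 2
16, 4, 1
16, 3, 2
15, 5, 1
15, 4, 2
15, 3, 3
14, 6, 1
14, 5, 2
14, 4, 3
…and 25 more, for 37 total.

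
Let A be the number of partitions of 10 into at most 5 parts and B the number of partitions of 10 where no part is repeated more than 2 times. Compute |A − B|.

Partitions of 10 into at most 5 parts: 30.
Partitions of 10 where no part is repeated more than 2 times: 22.
|30 − 22| = 8.

8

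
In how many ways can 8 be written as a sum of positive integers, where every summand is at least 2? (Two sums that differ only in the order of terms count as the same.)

Enumerating:
8
6,2
5,3
4,4
4,2,2
3,3,2
2,2,2,2
That's 7 in total.

7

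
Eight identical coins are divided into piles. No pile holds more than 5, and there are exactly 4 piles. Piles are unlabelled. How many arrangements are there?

5

The partitions of 8 that satisfy the conditions:
5+1+1+1
4+2+1+1
3+3+1+1
3+2+2+1
2+2+2+2
That's 5 in total.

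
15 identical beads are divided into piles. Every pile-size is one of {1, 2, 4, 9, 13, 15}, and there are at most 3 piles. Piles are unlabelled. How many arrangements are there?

4

Listing the qualifying partitions of 15:
15
13+2
13+1+1
9+4+2
That's 4 in total.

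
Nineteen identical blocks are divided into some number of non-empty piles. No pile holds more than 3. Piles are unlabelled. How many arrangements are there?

A partial list (first 12 by largest part):
3 + 3 + 3 + 3 + 3 + 3 + 1
3 + 3 + 3 + 3 + 3 + 2 + 2
3 + 3 + 3 + 3 + 3 + 2 + 1 + 1
3 + 3 + 3 + 3 + 3 + 1 + 1 + 1 + 1
3 + 3 + 3 + 3 + 2 + 2 + 2 + 1
3 + 3 + 3 + 3 + 2 + 2 + 1 + 1 + 1
3 + 3 + 3 + 3 + 2 + 1 + 1 + 1 + 1 + 1
3 + 3 + 3 + 3 + 1 + 1 + 1 + 1 + 1 + 1 + 1
3 + 3 + 3 + 2 + 2 + 2 + 2 + 2
3 + 3 + 3 + 2 + 2 + 2 + 2 + 1 + 1
3 + 3 + 3 + 2 + 2 + 2 + 1 + 1 + 1 + 1
3 + 3 + 3 + 2 + 2 + 1 + 1 + 1 + 1 + 1 + 1
…and 28 more, for 40 total.

40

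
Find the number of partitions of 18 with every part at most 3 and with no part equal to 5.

A partial list (first 12 by largest part):
3,3,3,3,3,3
1,2,3,3,3,3,3
1,1,1,3,3,3,3,3
2,2,2,3,3,3,3
1,1,2,2,3,3,3,3
1,1,1,1,2,3,3,3,3
1,1,1,1,1,1,3,3,3,3
1,2,2,2,2,3,3,3
1,1,1,2,2,2,3,3,3
1,1,1,1,1,2,2,3,3,3
1,1,1,1,1,1,1,2,3,3,3
1,1,1,1,1,1,1,1,1,3,3,3
…and 25 more, for 37 total.

37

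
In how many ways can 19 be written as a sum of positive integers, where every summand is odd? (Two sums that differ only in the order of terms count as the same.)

54

A partial list (first 12 by largest part):
19
1+1+17
1+3+15
1+1+1+1+15
1+5+13
3+3+13
1+1+1+3+13
1+1+1+1+1+1+13
1+7+11
3+5+11
1+1+1+5+11
1+1+3+3+11
…and 42 more, for 54 total.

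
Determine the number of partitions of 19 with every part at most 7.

300

A full systematic count gives 300.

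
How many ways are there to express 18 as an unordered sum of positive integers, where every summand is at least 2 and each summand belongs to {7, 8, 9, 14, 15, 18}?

2

The partitions of 18 that satisfy the conditions:
18
9+9
Counting gives 2.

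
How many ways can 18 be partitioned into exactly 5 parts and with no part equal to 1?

Enumerating:
10 + 2 + 2 + 2 + 2
9 + 3 + 2 + 2 + 2
8 + 4 + 2 + 2 + 2
8 + 3 + 3 + 2 + 2
7 + 5 + 2 + 2 + 2
7 + 4 + 3 + 2 + 2
7 + 3 + 3 + 3 + 2
6 + 6 + 2 + 2 + 2
6 + 5 + 3 + 2 + 2
6 + 4 + 4 + 2 + 2
6 + 4 + 3 + 3 + 2
6 + 3 + 3 + 3 + 3
5 + 5 + 4 + 2 + 2
5 + 5 + 3 + 3 + 2
5 + 4 + 4 + 3 + 2
5 + 4 + 3 + 3 + 3
4 + 4 + 4 + 4 + 2
4 + 4 + 4 + 3 + 3
That's 18 in total.

18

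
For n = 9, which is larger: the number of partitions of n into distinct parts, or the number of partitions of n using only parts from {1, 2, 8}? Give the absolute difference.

Partitions of 9 into distinct parts: 8.
Partitions of 9 using only parts from {1, 2, 8}: 6.
|8 − 6| = 2.

2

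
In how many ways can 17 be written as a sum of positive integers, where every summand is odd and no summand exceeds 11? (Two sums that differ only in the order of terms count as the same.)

A partial list (first 12 by largest part):
1,5,11
3,3,11
1,1,1,3,11
1,1,1,1,1,1,11
1,7,9
3,5,9
1,1,1,5,9
1,1,3,3,9
1,1,1,1,1,3,9
1,1,1,1,1,1,1,1,9
3,7,7
1,1,1,7,7
…and 22 more, for 34 total.

34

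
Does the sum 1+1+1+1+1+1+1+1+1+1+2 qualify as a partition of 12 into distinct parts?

The parts sum to 12, and the condition 'all summands are distinct' is violated.

No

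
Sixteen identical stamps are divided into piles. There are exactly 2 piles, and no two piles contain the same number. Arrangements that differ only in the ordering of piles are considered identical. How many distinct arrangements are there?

7

The partitions of 16 that satisfy the conditions:
15,1
14,2
13,3
12,4
11,5
10,6
9,7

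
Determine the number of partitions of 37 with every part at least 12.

9

They are:
37
25, 12
24, 13
23, 14
22, 15
21, 16
20, 17
19, 18
13, 12, 12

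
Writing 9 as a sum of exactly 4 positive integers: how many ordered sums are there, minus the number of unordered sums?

50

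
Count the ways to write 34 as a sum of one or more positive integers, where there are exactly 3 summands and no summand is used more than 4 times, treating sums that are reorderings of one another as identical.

96

A full systematic count gives 96.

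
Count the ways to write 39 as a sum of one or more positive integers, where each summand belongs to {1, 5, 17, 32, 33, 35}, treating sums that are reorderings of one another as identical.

Listing the qualifying partitions of 39:
1, 1, 1, 1, 35
1, 5, 33
1, 1, 1, 1, 1, 1, 33
1, 1, 5, 32
1, 1, 1, 1, 1, 1, 1, 32
5, 17, 17
1, 1, 1, 1, 1, 17, 17
1, 1, 5, 5, 5, 5, 17
1, 1, 1, 1, 1, 1, 1, 5, 5, 5, 17
1, 1, 1, 1, 1, 1, 1, 1, 1, 1, 1, 1, 5, 5, 17
1, 1, 1, 1, 1, 1, 1, 1, 1, 1, 1, 1, 1, 1, 1, 1, 1, 5, 17
1, 1, 1, 1, 1, 1, 1, 1, 1, 1, 1, 1, 1, 1, 1, 1, 1, 1, 1, 1, 1, 1, 17
1, 1, 1, 1, 5, 5, 5, 5, 5, 5, 5
1, 1, 1, 1, 1, 1, 1, 1, 1, 5, 5, 5, 5, 5, 5
1, 1, 1, 1, 1, 1, 1, 1, 1, 1, 1, 1, 1, 1, 5, 5, 5, 5, 5
1, 1, 1, 1, 1, 1, 1, 1, 1, 1, 1, 1, 1, 1, 1, 1, 1, 1, 1, 5, 5, 5, 5
1, 1, 1, 1, 1, 1, 1, 1, 1, 1, 1, 1, 1, 1, 1, 1, 1, 1, 1, 1, 1, 1, 1, 1, 5, 5, 5
1, 1, 1, 1, 1, 1, 1, 1, 1, 1, 1, 1, 1, 1, 1, 1, 1, 1, 1, 1, 1, 1, 1, 1, 1, 1, 1, 1, 1, 5, 5
1, 1, 1, 1, 1, 1, 1, 1, 1, 1, 1, 1, 1, 1, 1, 1, 1, 1, 1, 1, 1, 1, 1, 1, 1, 1, 1, 1, 1, 1, 1, 1, 1, 1, 5
1, 1, 1, 1, 1, 1, 1, 1, 1, 1, 1, 1, 1, 1, 1, 1, 1, 1, 1, 1, 1, 1, 1, 1, 1, 1, 1, 1, 1, 1, 1, 1, 1, 1, 1, 1, 1, 1, 1

20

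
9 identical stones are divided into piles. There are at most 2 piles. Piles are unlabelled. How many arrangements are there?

5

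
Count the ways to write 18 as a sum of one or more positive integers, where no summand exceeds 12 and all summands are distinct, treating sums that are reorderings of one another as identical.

There are too many to list fully; the first 12 (by largest part) are:
12, 6
12, 5, 1
12, 4, 2
12, 3, 2, 1
11, 7
11, 6, 1
11, 5, 2
11, 4, 3
11, 4, 2, 1
10, 8
10, 7, 1
10, 6, 2
…and 24 more, for 36 total.

36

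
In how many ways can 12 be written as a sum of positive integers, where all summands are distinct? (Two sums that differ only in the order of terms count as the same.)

Listing the qualifying partitions of 12:
12
11,1
10,2
9,3
9,2,1
8,4
8,3,1
7,5
7,4,1
7,3,2
6,5,1
6,4,2
6,3,2,1
5,4,3
5,4,2,1

15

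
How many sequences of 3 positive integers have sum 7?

15

Equivalently, choose which 2 of the 6 gaps become plus signs: C(6,2) = 15.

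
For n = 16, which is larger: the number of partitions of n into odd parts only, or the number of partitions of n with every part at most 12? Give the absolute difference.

192

Partitions of 16 into odd parts only: 32.
Partitions of 16 with every part at most 12: 224.
|32 − 224| = 192.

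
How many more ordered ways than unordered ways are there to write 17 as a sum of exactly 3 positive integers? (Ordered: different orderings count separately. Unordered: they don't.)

96

Compositions: C(16,2) = 120.
Partitions of 17 into exactly 3 parts: 24.
Difference: 120 − 24 = 96.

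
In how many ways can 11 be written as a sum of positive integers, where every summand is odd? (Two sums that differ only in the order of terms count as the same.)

12

They are:
11
9, 1, 1
7, 3, 1
7, 1, 1, 1, 1
5, 5, 1
5, 3, 3
5, 3, 1, 1, 1
5, 1, 1, 1, 1, 1, 1
3, 3, 3, 1, 1
3, 3, 1, 1, 1, 1, 1
3, 1, 1, 1, 1, 1, 1, 1, 1
1, 1, 1, 1, 1, 1, 1, 1, 1, 1, 1
Counting gives 12.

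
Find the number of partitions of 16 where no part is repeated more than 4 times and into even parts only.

19

They are:
16
14+2
12+4
12+2+2
10+6
10+4+2
10+2+2+2
8+8
8+6+2
8+4+4
8+4+2+2
8+2+2+2+2
6+6+4
6+6+2+2
6+4+4+2
6+4+2+2+2
4+4+4+4
4+4+4+2+2
4+4+2+2+2+2
That's 19 in total.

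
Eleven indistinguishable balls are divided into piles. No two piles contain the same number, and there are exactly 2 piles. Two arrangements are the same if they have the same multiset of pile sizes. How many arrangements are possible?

5

They are:
10+1
9+2
8+3
7+4
6+5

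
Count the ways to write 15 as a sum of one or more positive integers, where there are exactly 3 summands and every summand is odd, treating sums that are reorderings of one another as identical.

The partitions of 15 that satisfy the conditions:
1 + 1 + 13
1 + 3 + 11
1 + 5 + 9
3 + 3 + 9
1 + 7 + 7
3 + 5 + 7
5 + 5 + 5
That's 7 in total.

7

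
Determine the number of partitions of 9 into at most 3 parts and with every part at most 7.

10

They are:
7, 2
7, 1, 1
6, 3
6, 2, 1
5, 4
5, 3, 1
5, 2, 2
4, 4, 1
4, 3, 2
3, 3, 3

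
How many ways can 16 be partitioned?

231

A full systematic count gives 231.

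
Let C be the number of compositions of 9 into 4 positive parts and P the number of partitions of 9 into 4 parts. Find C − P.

Ordered (compositions into 4 parts): C(8,3) = 56.
Unordered (partitions into 4 parts): 6.
Difference: 56 − 6 = 50.

50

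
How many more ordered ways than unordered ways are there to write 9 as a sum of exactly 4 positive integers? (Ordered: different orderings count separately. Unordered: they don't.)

Ordered (compositions into 4 parts): C(8,3) = 56.
Unordered (partitions into 4 parts): 6.
Difference: 56 − 6 = 50.

50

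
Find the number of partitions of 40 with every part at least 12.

14

They are:
40
28, 12
27, 13
26, 14
25, 15
24, 16
23, 17
22, 18
21, 19
20, 20
16, 12, 12
15, 13, 12
14, 14, 12
14, 13, 13
Counting gives 14.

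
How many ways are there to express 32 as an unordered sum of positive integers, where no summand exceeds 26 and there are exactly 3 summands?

Direct enumeration gives 79 partitions.

79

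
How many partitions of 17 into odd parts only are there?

38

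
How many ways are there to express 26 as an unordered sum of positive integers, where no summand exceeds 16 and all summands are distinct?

Direct enumeration gives 132 partitions.

132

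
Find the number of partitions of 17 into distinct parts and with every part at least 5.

5

Enumerating:
17
12+5
11+6
10+7
9+8
Counting gives 5.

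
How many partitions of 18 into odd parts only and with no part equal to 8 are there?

46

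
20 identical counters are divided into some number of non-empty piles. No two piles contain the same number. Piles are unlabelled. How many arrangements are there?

A partial list (first 12 by largest part):
20
19, 1
18, 2
17, 3
17, 2, 1
16, 4
16, 3, 1
15, 5
15, 4, 1
15, 3, 2
14, 6
14, 5, 1
…and 52 more, for 64 total.

64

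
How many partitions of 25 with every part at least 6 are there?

Enumerating:
25
19, 6
18, 7
17, 8
16, 9
15, 10
14, 11
13, 12
13, 6, 6
12, 7, 6
11, 8, 6
11, 7, 7
10, 9, 6
10, 8, 7
9, 9, 7
9, 8, 8
7, 6, 6, 6

17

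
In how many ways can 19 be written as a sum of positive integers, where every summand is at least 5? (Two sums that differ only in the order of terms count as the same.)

10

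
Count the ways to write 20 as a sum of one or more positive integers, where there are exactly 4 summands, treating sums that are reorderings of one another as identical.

A partial list (first 12 by largest part):
17 + 1 + 1 + 1
16 + 2 + 1 + 1
15 + 3 + 1 + 1
15 + 2 + 2 + 1
14 + 4 + 1 + 1
14 + 3 + 2 + 1
14 + 2 + 2 + 2
13 + 5 + 1 + 1
13 + 4 + 2 + 1
13 + 3 + 3 + 1
13 + 3 + 2 + 2
12 + 6 + 1 + 1
…and 52 more, for 64 total.

64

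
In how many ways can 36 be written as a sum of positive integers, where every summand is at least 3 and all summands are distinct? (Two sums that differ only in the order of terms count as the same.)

201

Direct enumeration gives 201 partitions.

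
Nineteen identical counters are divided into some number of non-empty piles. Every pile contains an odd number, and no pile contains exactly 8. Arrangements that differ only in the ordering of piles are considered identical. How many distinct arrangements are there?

A partial list (first 12 by largest part):
19
17,1,1
15,3,1
15,1,1,1,1
13,5,1
13,3,3
13,3,1,1,1
13,1,1,1,1,1,1
11,7,1
11,5,3
11,5,1,1,1
11,3,3,1,1
…and 42 more, for 54 total.

54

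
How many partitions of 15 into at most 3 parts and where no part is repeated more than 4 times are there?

27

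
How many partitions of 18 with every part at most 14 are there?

Enumerating by decreasing first part gives 378 partitions in all.

378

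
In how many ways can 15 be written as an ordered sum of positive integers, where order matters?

16384

There are 14 gaps and each independently is a cut or not, giving 2^14 = 16384.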